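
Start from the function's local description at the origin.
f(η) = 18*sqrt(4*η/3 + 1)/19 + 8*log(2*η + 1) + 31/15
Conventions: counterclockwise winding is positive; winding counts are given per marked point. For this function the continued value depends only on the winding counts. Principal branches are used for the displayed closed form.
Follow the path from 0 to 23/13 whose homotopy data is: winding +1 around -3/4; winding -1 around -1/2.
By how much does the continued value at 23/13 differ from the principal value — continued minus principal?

The rational part is single-valued and drops out of the difference; each branch term changes only by its own monodromy.
(18/19)*sqrt(1 - η/(-3/4)): winding +1 is odd, the square root flips sign, contributing -2*(18/19)*sqrt(1 - (23/13)/(-3/4)) = -2*(18/19)*sqrt(131/39) = -(12/247)*sqrt(5109).
(8)*log(1 - η/(-1/2)): each positive loop around -1/2 adds 2*pi*i to the log, so winding -1 contributes (8)*(-1)*2*pi*i = -(16)*pi*i.
Summing the contributions at η = 23/13 gives (-(12/247)*sqrt(5109)) - ((16)*pi)*i.

Continued minus principal equals (-(12/247)*sqrt(5109)) - ((16)*pi)*i.


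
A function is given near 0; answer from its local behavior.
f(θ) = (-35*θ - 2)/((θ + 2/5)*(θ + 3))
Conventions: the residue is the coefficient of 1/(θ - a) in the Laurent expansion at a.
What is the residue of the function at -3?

The residue is -515/13.

At the order-1 pole -3 set g(θ) = (θ - (-3))*f(θ) = (-35*θ - 2)/(θ + 2/5).
Simple pole: residue = g(a) at a = -3, which is -515/13.


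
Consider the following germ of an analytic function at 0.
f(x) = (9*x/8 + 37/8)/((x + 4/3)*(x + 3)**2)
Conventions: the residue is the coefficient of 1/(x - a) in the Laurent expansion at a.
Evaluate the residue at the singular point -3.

At the order-2 pole -3 set g(x) = (x - (-3))^2*f(x) = (9*x/8 + 37/8)/(x + 4/3).
Order-2 pole: residue = g'(a); g'(-3) = -9/8, so the residue is -9/8.

The residue is -9/8.


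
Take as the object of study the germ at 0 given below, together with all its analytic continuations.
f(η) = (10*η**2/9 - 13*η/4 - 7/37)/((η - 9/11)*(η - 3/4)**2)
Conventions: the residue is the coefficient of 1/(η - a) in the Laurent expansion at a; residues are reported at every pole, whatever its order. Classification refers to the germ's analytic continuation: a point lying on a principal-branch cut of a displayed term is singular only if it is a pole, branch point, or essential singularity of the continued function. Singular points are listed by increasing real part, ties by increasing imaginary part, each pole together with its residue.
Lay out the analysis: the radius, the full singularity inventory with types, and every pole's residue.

Denominator factor (η - 3/4)^2: pole of order 2 at 3/4, modulus 3/4.
Denominator factor (η - 9/11): pole of order 1 at 9/11, modulus 9/11.
The radius of convergence is the smallest modulus among the singular points: 3/4.
At the order-2 pole 3/4 set g(η) = (η - (3/4))^2*f(η) = (10*η**2/9 - 13*η/4 - 7/37)/(η - 9/11).
Order-2 pole: residue = g'(a); g'(3/4) = 151118/333, so the residue is 151118/333.
At the order-1 pole 9/11 set g(η) = (η - (9/11))*f(η) = (10*η**2/9 - 13*η/4 - 7/37)/(η - 3/4)**2.
Simple pole: residue = g(a) at a = 9/11, which is -150748/333.
List the singular points by increasing real part (a conjugate pair: the negative imaginary part first).

Radius of convergence at 0: 3/4.
At 3/4: a pole of order 2; residue 151118/333.
At 9/11: a pole of order 1; residue -150748/333.


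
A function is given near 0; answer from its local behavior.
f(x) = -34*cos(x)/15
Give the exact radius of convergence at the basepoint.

The factor cos(x) is entire and contributes no finite singular point.
The polynomial part has no poles.
No finite singular points: the Taylor series at 0 converges everywhere.

The radius of convergence is infinite.


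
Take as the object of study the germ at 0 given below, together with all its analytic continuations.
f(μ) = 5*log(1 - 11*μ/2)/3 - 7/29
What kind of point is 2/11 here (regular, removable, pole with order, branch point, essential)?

The term (5/3)*log(1 - μ/(2/11)) has argument 1 - 2/11/(2/11) = 0 at 2/11: a logarithmic (infinitely-sheeted) branch point; the remaining terms are analytic or single-valued there.

The point is a logarithmic branch point.


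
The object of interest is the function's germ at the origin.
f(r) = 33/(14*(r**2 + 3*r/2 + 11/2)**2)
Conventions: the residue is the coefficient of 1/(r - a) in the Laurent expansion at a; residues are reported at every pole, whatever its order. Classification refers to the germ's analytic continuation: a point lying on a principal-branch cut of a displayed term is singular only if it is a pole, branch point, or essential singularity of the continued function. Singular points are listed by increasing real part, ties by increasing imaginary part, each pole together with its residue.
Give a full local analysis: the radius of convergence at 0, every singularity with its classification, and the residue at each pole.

Radius of convergence at 0: (1/2)*sqrt(22).
At (-3/4) - ((1/4)*sqrt(79))*i: a pole of order 2; residue ((264/43687)*sqrt(79))*i.
At (-3/4) + ((1/4)*sqrt(79))*i: a pole of order 2; residue -((264/43687)*sqrt(79))*i.


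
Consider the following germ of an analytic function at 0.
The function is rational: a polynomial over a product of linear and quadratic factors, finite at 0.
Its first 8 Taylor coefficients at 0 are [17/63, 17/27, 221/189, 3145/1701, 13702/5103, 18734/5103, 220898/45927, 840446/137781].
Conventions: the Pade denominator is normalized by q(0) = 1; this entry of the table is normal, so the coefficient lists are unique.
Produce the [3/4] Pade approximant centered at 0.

The Pade approximant has numerator coefficients [17/63, -85/1113, 17/1113, -17/3339]; denominator coefficients [1, -416/159, 872/477, 32/159, -22/53].

Taylor coefficients needed (read off): a_0 = 17/63, a_1 = 17/27, a_2 = 221/189, a_3 = 3145/1701, a_4 = 13702/5103, a_5 = 18734/5103, a_6 = 220898/45927, a_7 = 840446/137781.
Write the denominator as Q(ε) = 1 + q1*ε + q2*ε^2 + q3*ε^3 + q4*ε^4. Requiring Q*f - P = O(ε^8) with deg P <= 3 kills the coefficients of ε^4..ε^7 in Q*f:
  ε^4: a_4 + q1*a_3 + q2*a_2 + q3*a_1 + q4*a_0 = 0, i.e. 13702/5103 + (3145/1701)*q1 + (221/189)*q2 + (17/27)*q3 + (17/63)*q4 = 0.
  ε^5: a_5 + q1*a_4 + q2*a_3 + q3*a_2 + q4*a_1 = 0, i.e. 18734/5103 + (13702/5103)*q1 + (3145/1701)*q2 + (221/189)*q3 + (17/27)*q4 = 0.
  ε^6: a_6 + q1*a_5 + q2*a_4 + q3*a_3 + q4*a_2 = 0, i.e. 220898/45927 + (18734/5103)*q1 + (13702/5103)*q2 + (3145/1701)*q3 + (221/189)*q4 = 0.
  ε^7: a_7 + q1*a_6 + q2*a_5 + q3*a_4 + q4*a_3 = 0, i.e. 840446/137781 + (220898/45927)*q1 + (18734/5103)*q2 + (13702/5103)*q3 + (3145/1701)*q4 = 0.
Solving this linear system: q1 = -416/159, q2 = 872/477, q3 = 32/159, q4 = -22/53.
The numerator is Q*f truncated at degree 3: P0 = a_0 = 17/63; P1 = a_1 + q1*a_0 = -85/1113; P2 = a_2 + q1*a_1 + q2*a_0 = 17/1113; P3 = a_3 + q1*a_2 + q2*a_1 + q3*a_0 = -17/3339.


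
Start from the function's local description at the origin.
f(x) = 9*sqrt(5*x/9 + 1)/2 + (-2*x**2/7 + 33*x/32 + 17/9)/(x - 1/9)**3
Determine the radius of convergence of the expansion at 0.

The radius of convergence is 1/9.

Denominator factor (x - 1/9)^3: pole of order 3 at 1/9, modulus 1/9.
Branch term (9/2)*sqrt(1 - x/(-9/5)): its argument vanishes at x = -9/5, a square-root branch point, modulus 9/5.
The radius of convergence is the smallest modulus among the singular points: 1/9.


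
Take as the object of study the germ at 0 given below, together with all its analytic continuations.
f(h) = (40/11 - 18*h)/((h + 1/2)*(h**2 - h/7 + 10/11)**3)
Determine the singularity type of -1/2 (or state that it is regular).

The denominator factor h + 1/2 vanishes at -1/2 and appears to the power 1; the numerator there equals 139/11, nonzero, and no other factor vanishes.
Hence a pole whose order is the multiplicity, 1.

The point is a pole of order 1.


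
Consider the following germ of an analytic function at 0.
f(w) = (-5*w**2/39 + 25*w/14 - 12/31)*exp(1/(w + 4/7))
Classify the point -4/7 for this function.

The point is an essential singularity.

The exponent 1/(w - (-4/7)) has a pole at -4/7, so exp(1/(w - (-4/7))) takes every nonzero value near it: an essential singularity (not a pole of any order).


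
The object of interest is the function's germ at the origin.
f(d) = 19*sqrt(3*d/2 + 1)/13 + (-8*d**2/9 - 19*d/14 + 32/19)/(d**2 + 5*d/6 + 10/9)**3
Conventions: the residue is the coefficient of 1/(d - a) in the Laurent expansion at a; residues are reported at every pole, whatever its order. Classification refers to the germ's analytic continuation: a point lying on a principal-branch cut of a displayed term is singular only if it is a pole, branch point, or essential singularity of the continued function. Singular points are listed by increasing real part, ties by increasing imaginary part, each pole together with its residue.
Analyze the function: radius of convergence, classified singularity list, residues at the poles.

Radius of convergence at 0: 2/3.
At -2/3: an algebraic (square-root) branch point.
At (-5/12) - ((1/4)*sqrt(15))*i: a pole of order 3; residue ((1253176/12119625)*sqrt(15))*i.
At (-5/12) + ((1/4)*sqrt(15))*i: a pole of order 3; residue -((1253176/12119625)*sqrt(15))*i.


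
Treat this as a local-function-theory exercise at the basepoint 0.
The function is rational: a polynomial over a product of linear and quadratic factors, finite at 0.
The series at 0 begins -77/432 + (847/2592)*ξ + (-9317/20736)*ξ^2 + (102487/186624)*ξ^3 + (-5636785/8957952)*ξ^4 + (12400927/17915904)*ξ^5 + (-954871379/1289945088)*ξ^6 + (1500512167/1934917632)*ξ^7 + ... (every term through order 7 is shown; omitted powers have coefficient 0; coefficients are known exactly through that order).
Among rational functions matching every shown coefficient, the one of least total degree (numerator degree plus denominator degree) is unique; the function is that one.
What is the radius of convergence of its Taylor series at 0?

The radius of convergence is 12/11.

No rational of total degree below 2 reproduces all 8 coefficients; solving the [0/2] Pade equations on them gives f(ξ) = -7/(33*(ξ + 12/11)**2), whose expansion matches every shown term.
Denominator factor (ξ + 12/11)^2: pole of order 2 at -12/11, modulus 12/11.
The radius of convergence is the smallest modulus among the singular points: 12/11.


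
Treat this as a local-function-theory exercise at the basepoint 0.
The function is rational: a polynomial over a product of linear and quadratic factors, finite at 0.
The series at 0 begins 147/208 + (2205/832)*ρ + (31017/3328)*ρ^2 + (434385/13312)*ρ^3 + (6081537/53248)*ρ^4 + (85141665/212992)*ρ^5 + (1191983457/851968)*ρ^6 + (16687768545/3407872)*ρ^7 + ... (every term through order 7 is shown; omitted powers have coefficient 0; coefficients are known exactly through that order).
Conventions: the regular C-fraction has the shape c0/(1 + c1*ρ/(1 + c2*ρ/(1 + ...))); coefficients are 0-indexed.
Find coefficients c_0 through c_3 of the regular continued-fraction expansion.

The regular C-fraction coefficients are [147/208, -15/4, 7/30, -7/30].

Taylor coefficients (read off): a_0 = 147/208, a_1 = 2205/832, a_2 = 31017/3328, a_3 = 434385/13312.
c0 = a_0 = 147/208. Peel one level at a time: if S = 1 + c*ρ/S' with S'(0) = 1, then c is the ρ-coefficient of S and S' = c*ρ/(S - 1).
S_1 = c0/f = 1 + (-15/4)*ρ + (7/8)*ρ^2 + ...; c1 = -15/4.
S_2 = c1*ρ/(S_1 - 1) = 1 + (7/30)*ρ + (49/900)*ρ^2 + ...; c2 = 7/30.
S_3 = c2*ρ/(S_2 - 1) = 1 + (-7/30)*ρ + ...; c3 = -7/30.


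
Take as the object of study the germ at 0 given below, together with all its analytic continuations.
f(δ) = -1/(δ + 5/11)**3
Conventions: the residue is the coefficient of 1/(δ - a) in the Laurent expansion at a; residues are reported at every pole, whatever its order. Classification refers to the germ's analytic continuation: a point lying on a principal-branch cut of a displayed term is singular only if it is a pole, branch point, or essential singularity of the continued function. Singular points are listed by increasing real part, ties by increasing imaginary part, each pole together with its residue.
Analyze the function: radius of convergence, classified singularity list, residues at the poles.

Radius of convergence at 0: 5/11.
At -5/11: a pole of order 3; residue 0.

Denominator factor (δ + 5/11)^3: pole of order 3 at -5/11, modulus 5/11.
The radius of convergence is the smallest modulus among the singular points: 5/11.
At the order-3 pole -5/11 set g(δ) = (δ - (-5/11))^3*f(δ) = -1.
Order-3 pole: residue = g''(a)/2; g''(-5/11) = 0, so the residue is 0.


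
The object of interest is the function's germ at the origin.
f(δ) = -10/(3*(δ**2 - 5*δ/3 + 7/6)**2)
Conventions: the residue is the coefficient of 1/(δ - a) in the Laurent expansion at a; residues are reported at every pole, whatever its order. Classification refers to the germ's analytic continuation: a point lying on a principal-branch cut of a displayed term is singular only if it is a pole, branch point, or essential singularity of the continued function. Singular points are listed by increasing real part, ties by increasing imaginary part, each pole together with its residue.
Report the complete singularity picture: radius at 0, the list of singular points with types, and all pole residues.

Radius of convergence at 0: (1/6)*sqrt(42).
At (5/6) - ((1/6)*sqrt(17))*i: a pole of order 2; residue -((180/289)*sqrt(17))*i.
At (5/6) + ((1/6)*sqrt(17))*i: a pole of order 2; residue ((180/289)*sqrt(17))*i.

Denominator factor (δ**2 - 5*δ/3 + 7/6)^2: discriminant -17/9, complex-conjugate roots (5/6) + ((1/6)*sqrt(17))*i and (5/6) - ((1/6)*sqrt(17))*i; poles of order 2, moduli (1/6)*sqrt(42) and (1/6)*sqrt(42).
The radius of convergence is the smallest modulus among the singular points: (1/6)*sqrt(42).
The factor δ**2 - 5*δ/3 + 7/6 splits as (δ - a)(δ - a') with a = (5/6) - ((1/6)*sqrt(17))*i, a' = (5/6) + ((1/6)*sqrt(17))*i. At the order-2 pole a set g(δ) = (δ - a)^2*f(δ) = [-10/3] / (δ - a')^2.
Order-2 pole: residue = g'(a); g'((5/6) - ((1/6)*sqrt(17))*i) = -((180/289)*sqrt(17))*i, so the residue is -((180/289)*sqrt(17))*i.
The factor δ**2 - 5*δ/3 + 7/6 splits as (δ - a)(δ - a') with a = (5/6) + ((1/6)*sqrt(17))*i, a' = (5/6) - ((1/6)*sqrt(17))*i. At the order-2 pole a set g(δ) = (δ - a)^2*f(δ) = [-10/3] / (δ - a')^2.
Order-2 pole: residue = g'(a); g'((5/6) + ((1/6)*sqrt(17))*i) = ((180/289)*sqrt(17))*i, so the residue is ((180/289)*sqrt(17))*i.
List the singular points by increasing real part (a conjugate pair: the negative imaginary part first).


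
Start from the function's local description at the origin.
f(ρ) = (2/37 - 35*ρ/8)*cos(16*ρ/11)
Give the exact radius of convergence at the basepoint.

The factor cos(16*ρ/11) is entire and contributes no finite singular point.
The polynomial part has no poles.
No finite singular points: the Taylor series at 0 converges everywhere.

The radius of convergence is infinite.


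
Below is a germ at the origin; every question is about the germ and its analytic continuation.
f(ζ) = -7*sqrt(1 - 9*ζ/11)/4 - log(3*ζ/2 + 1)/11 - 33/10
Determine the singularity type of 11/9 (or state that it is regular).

The point is an algebraic (square-root) branch point.

The term (-7/4)*sqrt(1 - ζ/(11/9)) has argument 1 - 11/9/(11/9) = 0 at 11/9: a square-root (algebraic, two-sheeted) branch point; the remaining terms are analytic or single-valued there.


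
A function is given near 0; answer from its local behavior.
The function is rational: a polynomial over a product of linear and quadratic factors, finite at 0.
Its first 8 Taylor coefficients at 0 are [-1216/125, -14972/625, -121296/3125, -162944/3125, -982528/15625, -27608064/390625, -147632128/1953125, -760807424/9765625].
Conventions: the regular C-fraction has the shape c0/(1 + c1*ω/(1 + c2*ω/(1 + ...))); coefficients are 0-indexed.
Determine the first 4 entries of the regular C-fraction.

The regular C-fraction coefficients are [-1216/125, -197/80, 13273/15760, -6966016/13073905].

Taylor coefficients (read off): a_0 = -1216/125, a_1 = -14972/625, a_2 = -121296/3125, a_3 = -162944/3125.
c0 = a_0 = -1216/125. Peel one level at a time: if S = 1 + c*ω/S' with S'(0) = 1, then c is the ω-coefficient of S and S' = c*ω/(S - 1).
S_1 = c0/f = 1 + (-197/80)*ω + (13273/6400)*ω^2 + ...; c1 = -197/80.
S_2 = c1*ω/(S_1 - 1) = 1 + (13273/15760)*ω + (435376/970225)*ω^2 + ...; c2 = 13273/15760.
S_3 = c2*ω/(S_2 - 1) = 1 + (-6966016/13073905)*ω + ...; c3 = -6966016/13073905.


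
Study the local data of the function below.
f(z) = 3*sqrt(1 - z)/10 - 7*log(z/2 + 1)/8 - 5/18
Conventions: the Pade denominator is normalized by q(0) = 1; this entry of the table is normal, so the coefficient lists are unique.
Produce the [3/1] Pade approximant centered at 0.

Taylor coefficients needed (expand at 0): a_0 = 1/45, a_1 = -47/80, a_2 = 23/320, a_3 = -53/960, a_4 = 1/512.
Write the denominator as Q(z) = 1 + q1*z. Requiring Q*f - P = O(z^5) with deg P <= 3 kills the coefficients of z^4..z^4 in Q*f:
  z^4: a_4 + q1*a_3 = 0, i.e. 1/512 + (-53/960)*q1 = 0.
Solving this linear system: q1 = 15/424.
The numerator is Q*f truncated at degree 3: P0 = a_0 = 1/45; P1 = a_1 + q1*a_0 = -7463/12720; P2 = a_2 + q1*a_1 = 1733/33920; P3 = a_3 + q1*a_2 = -21437/407040.

The Pade approximant has numerator coefficients [1/45, -7463/12720, 1733/33920, -21437/407040]; denominator coefficients [1, 15/424].


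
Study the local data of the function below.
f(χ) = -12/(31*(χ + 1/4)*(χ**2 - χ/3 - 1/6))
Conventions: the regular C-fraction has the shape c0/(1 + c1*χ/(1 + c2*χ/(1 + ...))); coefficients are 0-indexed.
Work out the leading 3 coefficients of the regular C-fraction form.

Taylor coefficients (expand at 0): a_0 = 288/31, a_1 = -1728/31, a_2 = 9792/31.
c0 = a_0 = 288/31. Peel one level at a time: if S = 1 + c*χ/S' with S'(0) = 1, then c is the χ-coefficient of S and S' = c*χ/(S - 1).
S_1 = c0/f = 1 + (6)*χ + (2)*χ^2 + ...; c1 = 6.
S_2 = c1*χ/(S_1 - 1) = 1 + (-1/3)*χ + ...; c2 = -1/3.

The regular C-fraction coefficients are [288/31, 6, -1/3].


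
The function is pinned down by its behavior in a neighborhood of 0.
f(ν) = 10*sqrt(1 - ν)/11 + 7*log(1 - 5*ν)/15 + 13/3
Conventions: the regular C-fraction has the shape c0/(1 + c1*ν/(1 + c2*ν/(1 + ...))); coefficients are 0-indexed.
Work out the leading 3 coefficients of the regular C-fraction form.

The regular C-fraction coefficients are [173/33, 92/173, -169661/63664].

Taylor coefficients (expand at 0): a_0 = 173/33, a_1 = -92/33, a_2 = -785/132.
c0 = a_0 = 173/33. Peel one level at a time: if S = 1 + c*ν/S' with S'(0) = 1, then c is the ν-coefficient of S and S' = c*ν/(S - 1).
S_1 = c0/f = 1 + (92/173)*ν + (169661/119716)*ν^2 + ...; c1 = 92/173.
S_2 = c1*ν/(S_1 - 1) = 1 + (-169661/63664)*ν + ...; c2 = -169661/63664.


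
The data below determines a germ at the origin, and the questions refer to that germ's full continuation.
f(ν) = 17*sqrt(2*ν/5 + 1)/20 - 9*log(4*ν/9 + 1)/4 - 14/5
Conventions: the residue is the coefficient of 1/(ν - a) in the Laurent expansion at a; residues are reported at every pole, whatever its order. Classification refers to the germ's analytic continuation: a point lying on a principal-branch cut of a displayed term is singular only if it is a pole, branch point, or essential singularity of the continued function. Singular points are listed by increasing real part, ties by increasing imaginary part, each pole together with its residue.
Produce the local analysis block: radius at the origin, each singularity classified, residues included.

Radius of convergence at 0: 9/4.
At -5/2: an algebraic (square-root) branch point.
At -9/4: a logarithmic branch point.

Branch term (17/20)*sqrt(1 - ν/(-5/2)): its argument vanishes at ν = -5/2, a square-root branch point, modulus 5/2.
Branch term (-9/4)*log(1 - ν/(-9/4)): its argument vanishes at ν = -9/4, a logarithmic branch point, modulus 9/4.
The radius of convergence is the smallest modulus among the singular points: 9/4.
List the singular points by increasing real part (a conjugate pair: the negative imaginary part first).


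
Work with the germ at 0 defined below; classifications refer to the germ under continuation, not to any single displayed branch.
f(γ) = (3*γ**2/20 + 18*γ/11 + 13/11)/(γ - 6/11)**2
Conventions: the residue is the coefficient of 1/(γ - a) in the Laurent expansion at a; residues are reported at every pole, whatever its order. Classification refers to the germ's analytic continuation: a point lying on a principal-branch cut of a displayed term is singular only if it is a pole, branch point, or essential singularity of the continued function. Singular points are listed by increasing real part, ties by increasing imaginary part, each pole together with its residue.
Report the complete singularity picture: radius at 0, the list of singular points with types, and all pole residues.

Denominator factor (γ - 6/11)^2: pole of order 2 at 6/11, modulus 6/11.
The radius of convergence is the smallest modulus among the singular points: 6/11.
At the order-2 pole 6/11 set g(γ) = (γ - (6/11))^2*f(γ) = 3*γ**2/20 + 18*γ/11 + 13/11.
Order-2 pole: residue = g'(a); g'(6/11) = 9/5, so the residue is 9/5.

Radius of convergence at 0: 6/11.
At 6/11: a pole of order 2; residue 9/5.


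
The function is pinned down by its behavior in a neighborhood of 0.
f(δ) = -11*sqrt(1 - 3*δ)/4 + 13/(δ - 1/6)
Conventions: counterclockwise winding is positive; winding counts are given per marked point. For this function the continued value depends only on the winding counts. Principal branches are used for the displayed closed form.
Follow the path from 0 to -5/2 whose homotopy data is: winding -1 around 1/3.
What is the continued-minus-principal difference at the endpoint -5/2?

The rational part is single-valued and drops out of the difference; each branch term changes only by its own monodromy.
(-11/4)*sqrt(1 - δ/(1/3)): winding -1 is odd, the square root flips sign, contributing -2*(-11/4)*sqrt(1 - (-5/2)/(1/3)) = -2*(-11/4)*sqrt(17/2) = (11/4)*sqrt(34).
Summing the contributions at δ = -5/2 gives (11/4)*sqrt(34).

Continued minus principal equals (11/4)*sqrt(34).


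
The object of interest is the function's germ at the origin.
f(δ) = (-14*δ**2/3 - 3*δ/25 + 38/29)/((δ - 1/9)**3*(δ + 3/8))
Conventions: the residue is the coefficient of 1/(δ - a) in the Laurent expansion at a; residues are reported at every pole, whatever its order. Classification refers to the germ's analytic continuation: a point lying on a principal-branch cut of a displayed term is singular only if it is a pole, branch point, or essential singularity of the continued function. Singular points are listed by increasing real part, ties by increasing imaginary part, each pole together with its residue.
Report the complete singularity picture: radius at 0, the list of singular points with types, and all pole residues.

Radius of convergence at 0: 1/9.
At -3/8: a pole of order 1; residue -3860784/634375.
At 1/9: a pole of order 3; residue 3860784/634375.

Denominator factor (δ + 3/8): pole of order 1 at -3/8, modulus 3/8.
Denominator factor (δ - 1/9)^3: pole of order 3 at 1/9, modulus 1/9.
The radius of convergence is the smallest modulus among the singular points: 1/9.
At the order-1 pole -3/8 set g(δ) = (δ - (-3/8))*f(δ) = (-14*δ**2/3 - 3*δ/25 + 38/29)/(δ - 1/9)**3.
Simple pole: residue = g(a) at a = -3/8, which is -3860784/634375.
At the order-3 pole 1/9 set g(δ) = (δ - (1/9))^3*f(δ) = (-14*δ**2/3 - 3*δ/25 + 38/29)/(δ + 3/8).
Order-3 pole: residue = g''(a)/2; g''(1/9) = 7721568/634375, so the residue is 3860784/634375.
List the singular points by increasing real part (a conjugate pair: the negative imaginary part first).


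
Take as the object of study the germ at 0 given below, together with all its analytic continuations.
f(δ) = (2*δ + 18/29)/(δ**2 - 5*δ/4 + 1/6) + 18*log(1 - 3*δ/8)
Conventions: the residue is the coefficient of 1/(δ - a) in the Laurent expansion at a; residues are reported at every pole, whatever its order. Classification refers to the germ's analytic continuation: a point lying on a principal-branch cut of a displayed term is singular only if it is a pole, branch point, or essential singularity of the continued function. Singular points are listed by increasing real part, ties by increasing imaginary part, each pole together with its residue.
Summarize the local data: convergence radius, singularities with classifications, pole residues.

Denominator factor (δ**2 - 5*δ/4 + 1/6): discriminant 43/48, real irrational roots 5/8 + (1/24)*sqrt(129) and 5/8 - (1/24)*sqrt(129); poles of order 1, moduli 5/8 + (1/24)*sqrt(129) and 5/8 - (1/24)*sqrt(129).
Branch term (18)*log(1 - δ/(8/3)): its argument vanishes at δ = 8/3, a logarithmic branch point, modulus 8/3.
The radius of convergence is the smallest modulus among the singular points: 5/8 - (1/24)*sqrt(129).
The branch term is analytic at 5/8 - (1/24)*sqrt(129) and contributes nothing to the residue; only the rational part matters.
The factor δ**2 - 5*δ/4 + 1/6 splits as (δ - a)(δ - a') with a = 5/8 - (1/24)*sqrt(129), a' = 5/8 + (1/24)*sqrt(129). At the order-1 pole a set g(δ) = (δ - a)*(rational part) = [2*δ + 18/29] / (δ - a').
Simple pole: residue = g(a) at a = 5/8 - (1/24)*sqrt(129), which is 1 - (217/1247)*sqrt(129).
The branch term is analytic at 5/8 + (1/24)*sqrt(129) and contributes nothing to the residue; only the rational part matters.
The factor δ**2 - 5*δ/4 + 1/6 splits as (δ - a)(δ - a') with a = 5/8 + (1/24)*sqrt(129), a' = 5/8 - (1/24)*sqrt(129). At the order-1 pole a set g(δ) = (δ - a)*(rational part) = [2*δ + 18/29] / (δ - a').
Simple pole: residue = g(a) at a = 5/8 + (1/24)*sqrt(129), which is 1 + (217/1247)*sqrt(129).
List the singular points by increasing real part (a conjugate pair: the negative imaginary part first).

Radius of convergence at 0: 5/8 - (1/24)*sqrt(129).
At 5/8 - (1/24)*sqrt(129): a pole of order 1; residue 1 - (217/1247)*sqrt(129).
At 5/8 + (1/24)*sqrt(129): a pole of order 1; residue 1 + (217/1247)*sqrt(129).
At 8/3: a logarithmic branch point.


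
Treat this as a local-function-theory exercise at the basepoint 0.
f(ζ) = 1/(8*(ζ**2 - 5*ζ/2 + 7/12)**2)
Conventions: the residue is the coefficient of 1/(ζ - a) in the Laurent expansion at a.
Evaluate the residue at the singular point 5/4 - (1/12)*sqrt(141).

The factor ζ**2 - 5*ζ/2 + 7/12 splits as (ζ - a)(ζ - a') with a = 5/4 - (1/12)*sqrt(141), a' = 5/4 + (1/12)*sqrt(141). At the order-2 pole a set g(ζ) = (ζ - a)^2*f(ζ) = [1/8] / (ζ - a')^2.
Order-2 pole: residue = g'(a); g'(5/4 - (1/12)*sqrt(141)) = (6/2209)*sqrt(141), so the residue is (6/2209)*sqrt(141).

The residue is (6/2209)*sqrt(141).


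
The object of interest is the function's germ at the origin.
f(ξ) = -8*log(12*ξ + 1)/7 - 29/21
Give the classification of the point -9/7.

There is no denominator, hence no pole anywhere.
Branch term log(1 - ξ/(-1/12)): argument at -9/7 is -101/7, nonzero, so -9/7 is not its branch point (a point on a principal cut is still regular for the continued germ).
So the germ continues analytically to -9/7.

The point is a regular point.


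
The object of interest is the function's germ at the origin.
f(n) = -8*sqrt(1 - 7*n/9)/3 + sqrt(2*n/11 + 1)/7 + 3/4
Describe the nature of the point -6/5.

The point is a regular point.

There is no denominator, hence no pole anywhere.
Branch term sqrt(1 - n/(9/7)): argument at -6/5 is 29/15, nonzero, so -6/5 is not its branch point (a point on a principal cut is still regular for the continued germ).
Branch term sqrt(1 - n/(-11/2)): argument at -6/5 is 43/55, nonzero, so -6/5 is not its branch point (a point on a principal cut is still regular for the continued germ).
So the germ continues analytically to -6/5.


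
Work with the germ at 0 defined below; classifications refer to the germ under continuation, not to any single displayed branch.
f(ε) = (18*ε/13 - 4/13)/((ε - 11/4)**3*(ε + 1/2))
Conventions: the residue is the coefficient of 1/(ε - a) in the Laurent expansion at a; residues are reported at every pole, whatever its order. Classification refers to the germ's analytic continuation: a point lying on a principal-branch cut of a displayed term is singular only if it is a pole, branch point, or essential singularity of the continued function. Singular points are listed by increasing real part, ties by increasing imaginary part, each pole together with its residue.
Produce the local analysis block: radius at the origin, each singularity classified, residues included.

Radius of convergence at 0: 1/2.
At -1/2: a pole of order 1; residue 64/2197.
At 11/4: a pole of order 3; residue -64/2197.

Denominator factor (ε + 1/2): pole of order 1 at -1/2, modulus 1/2.
Denominator factor (ε - 11/4)^3: pole of order 3 at 11/4, modulus 11/4.
The radius of convergence is the smallest modulus among the singular points: 1/2.
At the order-1 pole -1/2 set g(ε) = (ε - (-1/2))*f(ε) = (18*ε/13 - 4/13)/(ε - 11/4)**3.
Simple pole: residue = g(a) at a = -1/2, which is 64/2197.
At the order-3 pole 11/4 set g(ε) = (ε - (11/4))^3*f(ε) = (18*ε/13 - 4/13)/(ε + 1/2).
Order-3 pole: residue = g''(a)/2; g''(11/4) = -128/2197, so the residue is -64/2197.
List the singular points by increasing real part (a conjugate pair: the negative imaginary part first).


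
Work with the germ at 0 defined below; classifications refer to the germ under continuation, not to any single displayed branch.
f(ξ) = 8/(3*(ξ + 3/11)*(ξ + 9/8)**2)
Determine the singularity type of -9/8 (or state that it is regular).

The point is a pole of order 2.

The denominator factor ξ + 9/8 vanishes at -9/8 and appears to the power 2; the numerator there equals 8/3, nonzero, and no other factor vanishes.
Hence a pole whose order is the multiplicity, 2.


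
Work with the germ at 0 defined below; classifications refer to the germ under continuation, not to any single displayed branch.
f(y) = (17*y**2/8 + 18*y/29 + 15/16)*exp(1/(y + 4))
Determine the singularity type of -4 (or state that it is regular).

The point is an essential singularity.

The exponent 1/(y - (-4)) has a pole at -4, so exp(1/(y - (-4))) takes every nonzero value near it: an essential singularity (not a pole of any order).


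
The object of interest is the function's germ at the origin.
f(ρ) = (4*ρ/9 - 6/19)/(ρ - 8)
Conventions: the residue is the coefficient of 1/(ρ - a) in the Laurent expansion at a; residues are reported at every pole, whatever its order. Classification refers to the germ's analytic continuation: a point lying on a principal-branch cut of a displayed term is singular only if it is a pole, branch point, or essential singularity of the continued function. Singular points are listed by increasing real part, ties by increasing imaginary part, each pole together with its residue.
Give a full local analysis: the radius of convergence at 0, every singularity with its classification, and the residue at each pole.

Radius of convergence at 0: 8.
At 8: a pole of order 1; residue 554/171.

Denominator factor (ρ - 8): pole of order 1 at 8, modulus 8.
The radius of convergence is the smallest modulus among the singular points: 8.
At the order-1 pole 8 set g(ρ) = (ρ - (8))*f(ρ) = 4*ρ/9 - 6/19.
Simple pole: residue = g(a) at a = 8, which is 554/171.


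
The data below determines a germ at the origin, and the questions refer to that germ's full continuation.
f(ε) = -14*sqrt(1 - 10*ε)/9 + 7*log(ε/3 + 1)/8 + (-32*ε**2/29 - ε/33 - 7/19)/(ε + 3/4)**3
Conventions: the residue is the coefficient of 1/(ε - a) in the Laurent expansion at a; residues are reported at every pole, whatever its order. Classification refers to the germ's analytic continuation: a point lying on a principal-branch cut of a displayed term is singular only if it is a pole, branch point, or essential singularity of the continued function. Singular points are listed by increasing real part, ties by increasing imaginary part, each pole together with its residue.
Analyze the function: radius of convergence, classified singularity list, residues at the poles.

Radius of convergence at 0: 1/10.
At -3: a logarithmic branch point.
At -3/4: a pole of order 3; residue -32/29.
At 1/10: an algebraic (square-root) branch point.

Denominator factor (ε + 3/4)^3: pole of order 3 at -3/4, modulus 3/4.
Branch term (-14/9)*sqrt(1 - ε/(1/10)): its argument vanishes at ε = 1/10, a square-root branch point, modulus 1/10.
Branch term (7/8)*log(1 - ε/(-3)): its argument vanishes at ε = -3, a logarithmic branch point, modulus 3.
The radius of convergence is the smallest modulus among the singular points: 1/10.
The branch terms are analytic at -3/4 and contribute nothing to the residue; only the rational part matters.
At the order-3 pole -3/4 set g(ε) = (ε - (-3/4))^3*(rational part) = -32*ε**2/29 - ε/33 - 7/19.
Order-3 pole: residue = g''(a)/2; g''(-3/4) = -64/29, so the residue is -32/29.
List the singular points by increasing real part (a conjugate pair: the negative imaginary part first).


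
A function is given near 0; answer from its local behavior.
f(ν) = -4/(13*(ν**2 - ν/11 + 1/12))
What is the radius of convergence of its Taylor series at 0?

The radius of convergence is (1/6)*sqrt(3).

Denominator factor (ν**2 - ν/11 + 1/12): discriminant -118/363, complex-conjugate roots (1/22) + ((1/66)*sqrt(354))*i and (1/22) - ((1/66)*sqrt(354))*i; poles of order 1, moduli (1/6)*sqrt(3) and (1/6)*sqrt(3).
The radius of convergence is the smallest modulus among the singular points: (1/6)*sqrt(3).


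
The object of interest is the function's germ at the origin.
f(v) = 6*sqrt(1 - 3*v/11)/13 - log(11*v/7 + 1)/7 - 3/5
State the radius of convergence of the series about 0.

The radius of convergence is 7/11.

Branch term (-1/7)*log(1 - v/(-7/11)): its argument vanishes at v = -7/11, a logarithmic branch point, modulus 7/11.
Branch term (6/13)*sqrt(1 - v/(11/3)): its argument vanishes at v = 11/3, a square-root branch point, modulus 11/3.
The radius of convergence is the smallest modulus among the singular points: 7/11.


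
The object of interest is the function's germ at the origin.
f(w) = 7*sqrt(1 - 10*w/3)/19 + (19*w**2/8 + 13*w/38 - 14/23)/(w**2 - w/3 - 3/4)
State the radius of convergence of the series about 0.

The radius of convergence is 3/10.

Denominator factor (w**2 - w/3 - 3/4): discriminant 28/9, real irrational roots 1/6 + (1/3)*sqrt(7) and 1/6 - (1/3)*sqrt(7); poles of order 1, moduli 1/6 + (1/3)*sqrt(7) and -1/6 + (1/3)*sqrt(7).
Branch term (7/19)*sqrt(1 - w/(3/10)): its argument vanishes at w = 3/10, a square-root branch point, modulus 3/10.
The radius of convergence is the smallest modulus among the singular points: 3/10.


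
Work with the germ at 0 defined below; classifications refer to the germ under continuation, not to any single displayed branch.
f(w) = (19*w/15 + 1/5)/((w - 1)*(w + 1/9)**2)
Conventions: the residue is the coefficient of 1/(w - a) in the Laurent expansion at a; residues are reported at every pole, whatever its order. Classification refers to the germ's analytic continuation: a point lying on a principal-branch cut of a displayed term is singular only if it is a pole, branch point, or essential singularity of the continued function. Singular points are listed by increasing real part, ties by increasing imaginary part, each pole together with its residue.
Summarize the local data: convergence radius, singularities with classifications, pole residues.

Radius of convergence at 0: 1/9.
At -1/9: a pole of order 2; residue -297/250.
At 1: a pole of order 1; residue 297/250.

Denominator factor (w + 1/9)^2: pole of order 2 at -1/9, modulus 1/9.
Denominator factor (w - 1): pole of order 1 at 1, modulus 1.
The radius of convergence is the smallest modulus among the singular points: 1/9.
At the order-2 pole -1/9 set g(w) = (w - (-1/9))^2*f(w) = (19*w/15 + 1/5)/(w - 1).
Order-2 pole: residue = g'(a); g'(-1/9) = -297/250, so the residue is -297/250.
At the order-1 pole 1 set g(w) = (w - (1))*f(w) = (19*w/15 + 1/5)/(w + 1/9)**2.
Simple pole: residue = g(a) at a = 1, which is 297/250.
List the singular points by increasing real part (a conjugate pair: the negative imaginary part first).


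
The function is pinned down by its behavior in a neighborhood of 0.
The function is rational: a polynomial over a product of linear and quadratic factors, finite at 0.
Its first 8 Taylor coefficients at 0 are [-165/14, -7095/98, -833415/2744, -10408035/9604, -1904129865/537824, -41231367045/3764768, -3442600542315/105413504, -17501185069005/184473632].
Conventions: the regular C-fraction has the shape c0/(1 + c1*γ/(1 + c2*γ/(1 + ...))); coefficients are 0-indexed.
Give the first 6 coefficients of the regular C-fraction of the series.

Taylor coefficients (read off): a_0 = -165/14, a_1 = -7095/98, a_2 = -833415/2744, a_3 = -10408035/9604, a_4 = -1904129865/537824, a_5 = -41231367045/3764768.
c0 = a_0 = -165/14. Peel one level at a time: if S = 1 + c*γ/S' with S'(0) = 1, then c is the γ-coefficient of S and S' = c*γ/(S - 1).
S_1 = c0/f = 1 + (-43/7)*γ + (335/28)*γ^2 + ...; c1 = -43/7.
S_2 = c1*γ/(S_1 - 1) = 1 + (335/172)*γ + (77825/29584)*γ^2 + ...; c2 = 335/172.
S_3 = c2*γ/(S_2 - 1) = 1 + (-15565/11524)*γ + (1600/4489)*γ^2 + ...; c3 = -15565/11524.
S_4 = c3*γ/(S_3 - 1) = 1 + (55040/208571)*γ + (2201600/9690769)*γ^2 + ...; c4 = 55040/208571.
S_5 = c4*γ/(S_4 - 1) = 1 + (-2680/3113)*γ + ...; c5 = -2680/3113.

The regular C-fraction coefficients are [-165/14, -43/7, 335/172, -15565/11524, 55040/208571, -2680/3113].


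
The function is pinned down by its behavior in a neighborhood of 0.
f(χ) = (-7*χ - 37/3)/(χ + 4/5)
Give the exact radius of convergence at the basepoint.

The radius of convergence is 4/5.

Denominator factor (χ + 4/5): pole of order 1 at -4/5, modulus 4/5.
The radius of convergence is the smallest modulus among the singular points: 4/5.


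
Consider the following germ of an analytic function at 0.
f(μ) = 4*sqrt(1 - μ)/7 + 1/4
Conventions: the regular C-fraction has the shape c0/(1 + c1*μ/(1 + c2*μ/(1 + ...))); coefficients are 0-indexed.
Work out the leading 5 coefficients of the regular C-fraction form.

Taylor coefficients (expand at 0): a_0 = 23/28, a_1 = -2/7, a_2 = -1/14, a_3 = -1/28, a_4 = -5/224.
c0 = a_0 = 23/28. Peel one level at a time: if S = 1 + c*μ/S' with S'(0) = 1, then c is the μ-coefficient of S and S' = c*μ/(S - 1).
S_1 = c0/f = 1 + (8/23)*μ + (110/529)*μ^2 + ...; c1 = 8/23.
S_2 = c1*μ/(S_1 - 1) = 1 + (-55/92)*μ + (-1/16)*μ^2 + ...; c2 = -55/92.
S_3 = c2*μ/(S_2 - 1) = 1 + (-23/220)*μ + (-2001/48400)*μ^2 + ...; c3 = -23/220.
S_4 = c3*μ/(S_3 - 1) = 1 + (-87/220)*μ + ...; c4 = -87/220.

The regular C-fraction coefficients are [23/28, 8/23, -55/92, -23/220, -87/220].


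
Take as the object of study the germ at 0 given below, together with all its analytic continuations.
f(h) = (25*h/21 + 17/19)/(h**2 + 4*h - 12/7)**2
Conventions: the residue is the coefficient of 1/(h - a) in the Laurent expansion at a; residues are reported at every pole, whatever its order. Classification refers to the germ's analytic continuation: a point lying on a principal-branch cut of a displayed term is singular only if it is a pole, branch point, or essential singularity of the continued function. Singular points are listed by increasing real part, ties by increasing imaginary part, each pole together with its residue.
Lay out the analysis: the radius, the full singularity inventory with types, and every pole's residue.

Radius of convergence at 0: -2 + (2/7)*sqrt(70).
At -2 - (2/7)*sqrt(70): a pole of order 2; residue -(593/182400)*sqrt(70).
At -2 + (2/7)*sqrt(70): a pole of order 2; residue (593/182400)*sqrt(70).

Denominator factor (h**2 + 4*h - 12/7)^2: discriminant 160/7, real irrational roots -2 + (2/7)*sqrt(70) and -2 - (2/7)*sqrt(70); poles of order 2, moduli -2 + (2/7)*sqrt(70) and 2 + (2/7)*sqrt(70).
The radius of convergence is the smallest modulus among the singular points: -2 + (2/7)*sqrt(70).
The factor h**2 + 4*h - 12/7 splits as (h - a)(h - a') with a = -2 - (2/7)*sqrt(70), a' = -2 + (2/7)*sqrt(70). At the order-2 pole a set g(h) = (h - a)^2*f(h) = [25*h/21 + 17/19] / (h - a')^2.
Order-2 pole: residue = g'(a); g'(-2 - (2/7)*sqrt(70)) = -(593/182400)*sqrt(70), so the residue is -(593/182400)*sqrt(70).
The factor h**2 + 4*h - 12/7 splits as (h - a)(h - a') with a = -2 + (2/7)*sqrt(70), a' = -2 - (2/7)*sqrt(70). At the order-2 pole a set g(h) = (h - a)^2*f(h) = [25*h/21 + 17/19] / (h - a')^2.
Order-2 pole: residue = g'(a); g'(-2 + (2/7)*sqrt(70)) = (593/182400)*sqrt(70), so the residue is (593/182400)*sqrt(70).
List the singular points by increasing real part (a conjugate pair: the negative imaginary part first).
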